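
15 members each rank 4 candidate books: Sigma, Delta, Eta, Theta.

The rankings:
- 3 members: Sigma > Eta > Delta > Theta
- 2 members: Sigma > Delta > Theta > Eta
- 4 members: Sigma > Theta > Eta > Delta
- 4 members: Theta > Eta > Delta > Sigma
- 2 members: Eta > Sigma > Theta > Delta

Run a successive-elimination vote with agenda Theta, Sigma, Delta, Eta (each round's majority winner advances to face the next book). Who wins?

Round 1: Theta vs Sigma — 4–11, Sigma advances.
Round 2: Sigma vs Delta — 11–4, Sigma advances.
Round 3: Sigma vs Eta — 9–6, Sigma advances.
Sigma survives the agenda.

Sigma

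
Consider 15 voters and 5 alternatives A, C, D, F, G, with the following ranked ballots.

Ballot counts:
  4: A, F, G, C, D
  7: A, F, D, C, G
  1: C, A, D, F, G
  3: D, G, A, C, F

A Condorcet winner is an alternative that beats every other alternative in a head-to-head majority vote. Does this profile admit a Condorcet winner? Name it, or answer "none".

Head-to-head results (15 voters):
A vs C: A is ranked higher on 4+7+3 = 14 ballots, C on 1. A wins 14–1.
A vs D: 4+7+1 = 12 for A, 3 for D — A by 12–3.
A–F: A 15–0.
A vs G: A preferred on 4+7+1 = 12 ballots; A wins 12–3.
C vs D: D, 10–5.
C vs F: C preferred on 1+3 = 4 ballots; F wins 11–4.
C vs G: C preferred on 7+1 = 8 ballots; C wins 8–7.
D vs F: 1+3 = 4 for D, 11 for F — F by 11–4.
D vs G: D is ranked higher on 7+1+3 = 11 ballots, G on 4. D wins 11–4.
F–G: F 12–3.
A beats each of C, D, F, G — A is the Condorcet winner.

A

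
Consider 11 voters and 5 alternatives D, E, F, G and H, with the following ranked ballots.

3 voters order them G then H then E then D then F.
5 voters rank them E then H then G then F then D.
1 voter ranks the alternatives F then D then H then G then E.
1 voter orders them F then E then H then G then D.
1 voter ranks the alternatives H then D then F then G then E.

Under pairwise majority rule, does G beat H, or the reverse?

H

Ballots ranking G above H: 3.
Ballots ranking H above G: 11 − 3 = 8.
H wins the head-to-head 8–3.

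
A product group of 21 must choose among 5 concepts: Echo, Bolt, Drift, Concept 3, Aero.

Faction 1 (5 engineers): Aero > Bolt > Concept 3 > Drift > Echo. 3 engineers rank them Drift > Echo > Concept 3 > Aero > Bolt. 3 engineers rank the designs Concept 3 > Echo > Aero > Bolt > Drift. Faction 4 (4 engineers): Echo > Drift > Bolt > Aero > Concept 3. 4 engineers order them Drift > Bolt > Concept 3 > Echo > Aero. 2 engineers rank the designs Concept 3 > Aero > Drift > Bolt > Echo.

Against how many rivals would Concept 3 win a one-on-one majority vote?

2

Concept 3 against each rival (21 engineers):
Concept 3–Echo: Concept 3 14–7.
Concept 3 vs Bolt: Bolt wins 13–8.
Concept 3 vs Drift: Drift, 11–10.
Concept 3 vs Aero: Concept 3 wins 12–9.
Concept 3 beats Echo, Aero; loses to Bolt, Drift — 2 pairwise wins.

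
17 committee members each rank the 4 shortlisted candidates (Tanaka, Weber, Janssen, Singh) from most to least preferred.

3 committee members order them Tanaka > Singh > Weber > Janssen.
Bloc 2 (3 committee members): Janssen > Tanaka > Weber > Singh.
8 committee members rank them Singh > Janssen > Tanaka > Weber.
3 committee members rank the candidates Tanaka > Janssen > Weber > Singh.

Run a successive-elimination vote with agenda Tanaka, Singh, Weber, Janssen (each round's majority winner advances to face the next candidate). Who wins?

Janssen

Round 1: Tanaka vs Singh — 9–8, Tanaka advances.
Round 2: Tanaka vs Weber — 17–0, Tanaka advances.
Round 3: Tanaka vs Janssen — 6–11, Janssen advances.
Janssen survives the agenda.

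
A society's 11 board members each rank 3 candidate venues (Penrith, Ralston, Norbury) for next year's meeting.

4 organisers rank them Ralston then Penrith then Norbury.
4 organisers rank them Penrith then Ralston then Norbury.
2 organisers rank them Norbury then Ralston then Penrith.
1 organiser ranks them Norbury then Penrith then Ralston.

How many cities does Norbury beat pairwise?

Norbury against each rival (11 organisers):
Norbury vs Penrith: 3 to 8, Penrith.
Norbury–Ralston: Ralston 8–3.
Norbury beats no one; loses to Penrith, Ralston — 0 pairwise wins.

0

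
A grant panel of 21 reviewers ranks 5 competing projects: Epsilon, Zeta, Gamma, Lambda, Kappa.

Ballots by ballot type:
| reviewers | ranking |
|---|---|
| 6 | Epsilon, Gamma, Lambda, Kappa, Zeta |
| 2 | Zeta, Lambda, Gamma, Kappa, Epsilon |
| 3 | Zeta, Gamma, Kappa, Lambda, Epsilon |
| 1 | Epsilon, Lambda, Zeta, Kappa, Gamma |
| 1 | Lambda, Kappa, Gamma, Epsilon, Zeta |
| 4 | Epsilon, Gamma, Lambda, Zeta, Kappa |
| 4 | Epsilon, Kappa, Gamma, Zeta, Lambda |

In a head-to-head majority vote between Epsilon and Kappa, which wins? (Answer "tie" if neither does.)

Epsilon

Ballots ranking Epsilon above Kappa: 6 + 1 + 4 + 4 = 15.
Ballots ranking Kappa above Epsilon: 21 − 15 = 6.
Epsilon wins the head-to-head 15–6.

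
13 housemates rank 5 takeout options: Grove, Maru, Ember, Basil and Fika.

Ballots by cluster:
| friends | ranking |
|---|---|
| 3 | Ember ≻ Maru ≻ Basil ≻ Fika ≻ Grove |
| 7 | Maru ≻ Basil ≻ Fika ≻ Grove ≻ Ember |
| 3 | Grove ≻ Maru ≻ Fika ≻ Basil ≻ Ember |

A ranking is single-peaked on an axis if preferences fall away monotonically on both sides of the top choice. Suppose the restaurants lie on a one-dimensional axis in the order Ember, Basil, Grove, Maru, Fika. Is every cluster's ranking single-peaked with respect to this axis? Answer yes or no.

Axis positions: Ember=1, Basil=2, Grove=3, Maru=4, Fika=5.
Cluster 1: ranking walks positions 1-4-2-5-3; Maru is ranked above Basil even though Basil lies between Maru and the peak Ember on the axis — preferences dip and rise again. Not single-peaked.
Cluster 2: ranking walks positions 4-2-5-3-1; Basil is ranked above Grove even though Grove lies between Basil and the peak Maru on the axis — preferences dip and rise again. Not single-peaked.
Cluster 3 (peak Grove at position 3): ranking walks positions 3-4-5-2-1, expanding outward from the peak — single-peaked.
Cluster 1 violates single-peakedness, so the profile is not single-peaked on this axis.

no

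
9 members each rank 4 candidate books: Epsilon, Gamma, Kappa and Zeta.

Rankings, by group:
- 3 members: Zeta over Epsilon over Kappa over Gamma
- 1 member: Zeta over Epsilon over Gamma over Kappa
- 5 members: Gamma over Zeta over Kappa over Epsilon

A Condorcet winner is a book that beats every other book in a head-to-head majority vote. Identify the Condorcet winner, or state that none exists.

Pairwise majorities:
Epsilon–Gamma: Gamma 5–4.
Epsilon vs Kappa: Kappa, 5–4.
Epsilon vs Zeta: Zeta, 9–0.
Gamma vs Kappa: Gamma, 6–3.
Gamma–Zeta: Gamma 5–4.
Kappa–Zeta: Zeta 9–0.
Only Gamma has no losses; Gamma is the Condorcet winner.

Gamma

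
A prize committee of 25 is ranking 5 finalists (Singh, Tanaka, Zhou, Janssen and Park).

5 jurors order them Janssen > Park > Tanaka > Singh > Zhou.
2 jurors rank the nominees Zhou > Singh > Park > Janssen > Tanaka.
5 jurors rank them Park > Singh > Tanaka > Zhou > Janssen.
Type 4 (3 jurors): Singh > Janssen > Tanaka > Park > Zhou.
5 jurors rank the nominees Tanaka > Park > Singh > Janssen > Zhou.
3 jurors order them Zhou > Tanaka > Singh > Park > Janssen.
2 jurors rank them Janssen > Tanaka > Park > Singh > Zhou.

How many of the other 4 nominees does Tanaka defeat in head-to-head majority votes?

Tanaka against each rival (25 jurors):
Tanaka vs Singh: 5+5+3+2 = 15 for Tanaka, 10 for Singh — Tanaka by 15–10.
Tanaka–Zhou: Tanaka 20–5.
Tanaka vs Janssen: Tanaka wins 13–12.
Tanaka vs Park: 13 to 12, Tanaka.
Tanaka beats Singh, Zhou, Janssen, Park — 4 pairwise wins.

4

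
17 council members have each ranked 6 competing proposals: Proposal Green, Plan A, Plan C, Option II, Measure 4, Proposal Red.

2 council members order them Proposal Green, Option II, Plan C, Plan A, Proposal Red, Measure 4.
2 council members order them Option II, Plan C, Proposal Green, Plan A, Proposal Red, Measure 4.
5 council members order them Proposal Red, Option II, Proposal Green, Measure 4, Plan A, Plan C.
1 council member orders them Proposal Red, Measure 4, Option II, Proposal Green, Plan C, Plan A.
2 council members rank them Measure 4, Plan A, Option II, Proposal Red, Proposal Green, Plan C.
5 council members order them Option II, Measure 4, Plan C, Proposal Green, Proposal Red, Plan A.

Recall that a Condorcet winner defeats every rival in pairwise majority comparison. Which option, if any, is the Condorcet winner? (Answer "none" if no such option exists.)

Option II

Pairwise majorities:
Proposal Green vs Plan A: 2+2+5+1+5 = 15 for Proposal Green, 2 for Plan A — Proposal Green by 15–2.
Proposal Green vs Plan C: 10 to 7, Proposal Green.
Proposal Green vs Option II: 2 for Proposal Green, 15 for Option II — Option II by 15–2.
Proposal Green vs Measure 4: 2+2+5 = 9 for Proposal Green, 8 for Measure 4 — Proposal Green by 9–8.
Proposal Green vs Proposal Red: Proposal Green preferred on 2+2+5 = 9 ballots; Proposal Green wins 9–8.
Plan A vs Plan C: 5+2 = 7 for Plan A, 10 for Plan C — Plan C by 10–7.
Plan A vs Option II: 2 for Plan A, 15 for Option II — Option II by 15–2.
Plan A vs Measure 4: 4 to 13, Measure 4.
Plan A vs Proposal Red: 2+2+2 = 6 for Plan A, 11 for Proposal Red — Proposal Red by 11–6.
Plan C vs Option II: Plan C preferred on 0 ballots; Option II wins 17–0.
Plan C vs Measure 4: 2+2 = 4 for Plan C, 13 for Measure 4 — Measure 4 by 13–4.
Plan C vs Proposal Red: 2+2+5 = 9 for Plan C, 8 for Proposal Red — Plan C by 9–8.
Option II vs Measure 4: 14 to 3, Option II.
Option II vs Proposal Red: 11 to 6, Option II.
Measure 4 vs Proposal Red: Measure 4 is ranked higher on 2+5 = 7 ballots, Proposal Red on 10. Proposal Red wins 10–7.
Option II defeats every rival head-to-head and is the Condorcet winner.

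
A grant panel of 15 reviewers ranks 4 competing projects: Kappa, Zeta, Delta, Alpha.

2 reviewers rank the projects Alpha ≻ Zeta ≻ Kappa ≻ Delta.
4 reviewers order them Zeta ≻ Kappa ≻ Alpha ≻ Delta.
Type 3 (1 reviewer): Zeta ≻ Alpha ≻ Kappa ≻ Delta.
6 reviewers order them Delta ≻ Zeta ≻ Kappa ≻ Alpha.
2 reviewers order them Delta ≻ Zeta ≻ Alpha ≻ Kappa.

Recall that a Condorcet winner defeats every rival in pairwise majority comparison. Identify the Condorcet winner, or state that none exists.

Delta

Check each pair by majority over 15 ballots:
Kappa–Zeta: Zeta 15–0.
Kappa vs Delta: Delta, 8–7.
Kappa vs Alpha: Kappa, 10–5.
Zeta vs Delta: Delta wins 8–7.
Zeta vs Alpha: Zeta, 13–2.
Delta vs Alpha: Delta, 8–7.
Only Delta has no losses; Delta is the Condorcet winner.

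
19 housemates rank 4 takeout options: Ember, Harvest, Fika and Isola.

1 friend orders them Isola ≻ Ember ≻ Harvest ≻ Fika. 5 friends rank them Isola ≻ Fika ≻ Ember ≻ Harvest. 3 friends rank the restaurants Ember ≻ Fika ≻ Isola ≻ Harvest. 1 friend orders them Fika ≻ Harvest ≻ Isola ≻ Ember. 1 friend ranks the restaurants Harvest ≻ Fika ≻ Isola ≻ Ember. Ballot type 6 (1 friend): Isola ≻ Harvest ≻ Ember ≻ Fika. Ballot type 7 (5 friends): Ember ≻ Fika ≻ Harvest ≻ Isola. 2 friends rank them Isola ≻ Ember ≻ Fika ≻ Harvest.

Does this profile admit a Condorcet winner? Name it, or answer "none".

Head-to-head results (19 friends):
Ember–Harvest: Ember 16–3.
Ember vs Fika: Ember, 12–7.
Ember vs Isola: Isola wins 11–8.
Harvest vs Fika: Fika wins 16–3.
Harvest–Isola: Isola 12–7.
Fika vs Isola: Fika wins 10–9.
Every restaurant loses at least once (Ember loses to Isola; Harvest loses to Ember; Fika loses to Ember; Isola loses to Fika). The majority relation contains the cycle Ember > Fika > Isola > Ember, so there is no Condorcet winner.

none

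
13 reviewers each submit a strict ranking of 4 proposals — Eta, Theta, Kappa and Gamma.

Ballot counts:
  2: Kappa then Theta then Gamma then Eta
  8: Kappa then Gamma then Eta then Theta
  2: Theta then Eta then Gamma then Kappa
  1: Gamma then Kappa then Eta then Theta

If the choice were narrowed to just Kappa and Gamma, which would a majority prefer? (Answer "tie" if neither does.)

Kappa

Ballots ranking Kappa above Gamma: 2 + 8 = 10.
Ballots ranking Gamma above Kappa: 13 − 10 = 3.
Kappa wins the head-to-head 10–3.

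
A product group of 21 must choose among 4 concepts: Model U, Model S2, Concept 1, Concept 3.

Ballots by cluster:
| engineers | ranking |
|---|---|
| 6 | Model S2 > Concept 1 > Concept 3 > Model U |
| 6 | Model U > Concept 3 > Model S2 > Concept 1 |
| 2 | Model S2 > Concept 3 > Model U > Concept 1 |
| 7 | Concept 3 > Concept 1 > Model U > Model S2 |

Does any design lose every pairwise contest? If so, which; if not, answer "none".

none

Pairwise majorities:
Model U vs Model S2: 13 to 8, Model U.
Model U vs Concept 1: Concept 1 wins 13–8.
Model U vs Concept 3: 6 for Model U, 15 for Concept 3 — Concept 3 by 15–6.
Model S2–Concept 1: Model S2 14–7.
Model S2 vs Concept 3: 6+2 = 8 for Model S2, 13 for Concept 3 — Concept 3 by 13–8.
Concept 1 vs Concept 3: 6 for Concept 1, 15 for Concept 3 — Concept 3 by 15–6.
Each design has at least one pairwise win (Model U beats Model S2; Model S2 beats Concept 1; Concept 1 beats Model U; Concept 3 beats Model U) — no Condorcet loser.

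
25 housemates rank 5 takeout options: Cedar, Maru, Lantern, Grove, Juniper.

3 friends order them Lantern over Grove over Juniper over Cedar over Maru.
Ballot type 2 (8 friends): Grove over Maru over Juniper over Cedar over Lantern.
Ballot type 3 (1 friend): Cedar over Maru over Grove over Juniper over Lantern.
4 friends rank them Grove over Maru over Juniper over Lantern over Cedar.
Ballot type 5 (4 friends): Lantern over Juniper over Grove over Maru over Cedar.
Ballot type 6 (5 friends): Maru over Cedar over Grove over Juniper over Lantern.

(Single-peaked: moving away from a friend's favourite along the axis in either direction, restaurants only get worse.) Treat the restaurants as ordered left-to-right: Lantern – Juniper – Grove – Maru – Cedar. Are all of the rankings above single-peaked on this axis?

Axis positions: Lantern=1, Juniper=2, Grove=3, Maru=4, Cedar=5.
Ballot type 1: ranking walks positions 1-3-2-5-4; Grove is ranked above Juniper even though Juniper lies between Grove and the peak Lantern on the axis — preferences dip and rise again. Not single-peaked.
Ballot type 2 (peak Grove at position 3): ranking walks positions 3-4-2-5-1, expanding outward from the peak — single-peaked.
Ballot type 3 (peak Cedar at position 5): ranking walks positions 5-4-3-2-1, expanding outward from the peak — single-peaked.
Ballot type 4 (peak Grove at position 3): ranking walks positions 3-4-2-1-5, expanding outward from the peak — single-peaked.
Ballot type 5 (peak Lantern at position 1): ranking walks positions 1-2-3-4-5, expanding outward from the peak — single-peaked.
Ballot type 6 (peak Maru at position 4): ranking walks positions 4-5-3-2-1, expanding outward from the peak — single-peaked.
Ballot type 1 violates single-peakedness, so the profile is not single-peaked on this axis.

no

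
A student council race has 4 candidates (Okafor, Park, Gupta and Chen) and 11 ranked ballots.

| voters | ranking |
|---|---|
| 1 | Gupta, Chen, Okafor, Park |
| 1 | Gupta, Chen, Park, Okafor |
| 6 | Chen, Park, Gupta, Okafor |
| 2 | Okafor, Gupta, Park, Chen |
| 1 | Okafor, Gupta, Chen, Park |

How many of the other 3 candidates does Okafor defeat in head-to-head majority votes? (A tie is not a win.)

0

Okafor against each rival (11 voters):
Okafor vs Park: 1+2+1 = 4 for Okafor, 7 for Park — Park by 7–4.
Okafor vs Gupta: Gupta, 8–3.
Okafor vs Chen: Okafor preferred on 2+1 = 3 ballots; Chen wins 8–3.
Okafor beats no one; loses to Park, Gupta, Chen — 0 pairwise wins.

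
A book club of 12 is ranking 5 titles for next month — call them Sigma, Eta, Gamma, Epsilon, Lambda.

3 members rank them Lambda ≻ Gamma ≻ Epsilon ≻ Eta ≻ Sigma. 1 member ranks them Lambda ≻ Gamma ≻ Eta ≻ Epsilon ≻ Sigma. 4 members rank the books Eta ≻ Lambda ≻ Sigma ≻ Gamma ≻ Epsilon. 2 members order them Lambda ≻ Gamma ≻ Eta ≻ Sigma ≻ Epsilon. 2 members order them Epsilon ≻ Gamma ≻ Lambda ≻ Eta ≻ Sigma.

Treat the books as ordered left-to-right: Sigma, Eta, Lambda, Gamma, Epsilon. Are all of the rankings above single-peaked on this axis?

yes

Axis positions: Sigma=1, Eta=2, Lambda=3, Gamma=4, Epsilon=5.
Ballot type 1 (peak Lambda at position 3): ranking walks positions 3-4-5-2-1, expanding outward from the peak — single-peaked.
Ballot type 2 (peak Lambda at position 3): ranking walks positions 3-4-2-5-1, expanding outward from the peak — single-peaked.
Ballot type 3 (peak Eta at position 2): ranking walks positions 2-3-1-4-5, expanding outward from the peak — single-peaked.
Ballot type 4 (peak Lambda at position 3): ranking walks positions 3-4-2-1-5, expanding outward from the peak — single-peaked.
Ballot type 5 (peak Epsilon at position 5): ranking walks positions 5-4-3-2-1, expanding outward from the peak — single-peaked.
Every ranking is single-peaked on this axis.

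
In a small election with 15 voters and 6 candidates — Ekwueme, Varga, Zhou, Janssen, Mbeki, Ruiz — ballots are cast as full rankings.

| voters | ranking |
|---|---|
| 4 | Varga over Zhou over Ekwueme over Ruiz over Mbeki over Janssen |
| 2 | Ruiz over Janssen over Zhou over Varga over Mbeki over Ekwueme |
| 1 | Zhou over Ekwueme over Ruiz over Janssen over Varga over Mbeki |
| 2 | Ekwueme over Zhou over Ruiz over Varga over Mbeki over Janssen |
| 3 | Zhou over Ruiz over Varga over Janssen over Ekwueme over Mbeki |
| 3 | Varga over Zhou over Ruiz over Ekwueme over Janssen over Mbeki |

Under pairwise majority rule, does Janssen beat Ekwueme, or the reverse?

Ballots ranking Janssen above Ekwueme: 2 + 3 = 5.
Ballots ranking Ekwueme above Janssen: 15 − 5 = 10.
Ekwueme wins the head-to-head 10–5.

Ekwueme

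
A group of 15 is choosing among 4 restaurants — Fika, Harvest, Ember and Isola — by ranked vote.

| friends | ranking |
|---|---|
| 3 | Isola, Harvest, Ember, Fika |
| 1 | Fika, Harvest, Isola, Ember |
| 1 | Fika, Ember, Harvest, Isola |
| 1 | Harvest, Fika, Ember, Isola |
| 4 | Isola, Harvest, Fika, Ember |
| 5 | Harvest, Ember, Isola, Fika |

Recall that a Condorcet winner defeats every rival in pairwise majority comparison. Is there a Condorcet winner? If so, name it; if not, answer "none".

Harvest

Check each pair by majority over 15 ballots:
Fika–Harvest: Harvest 13–2.
Fika vs Ember: Ember wins 8–7.
Fika vs Isola: Isola, 12–3.
Harvest–Ember: Harvest 14–1.
Harvest vs Isola: Harvest wins 8–7.
Ember vs Isola: Isola wins 8–7.
Only Harvest has no losses; Harvest is the Condorcet winner.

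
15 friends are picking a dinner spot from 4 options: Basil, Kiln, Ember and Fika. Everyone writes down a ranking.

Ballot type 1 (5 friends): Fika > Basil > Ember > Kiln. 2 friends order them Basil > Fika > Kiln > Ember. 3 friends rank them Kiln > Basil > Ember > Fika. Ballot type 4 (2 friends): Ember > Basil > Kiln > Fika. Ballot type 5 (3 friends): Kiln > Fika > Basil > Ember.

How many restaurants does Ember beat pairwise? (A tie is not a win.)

0

Ember against each rival (15 friends):
Ember vs Basil: Basil, 13–2.
Ember vs Kiln: 7 to 8, Kiln.
Ember vs Fika: 5 to 10, Fika.
Ember beats no one; loses to Basil, Kiln, Fika — 0 pairwise wins.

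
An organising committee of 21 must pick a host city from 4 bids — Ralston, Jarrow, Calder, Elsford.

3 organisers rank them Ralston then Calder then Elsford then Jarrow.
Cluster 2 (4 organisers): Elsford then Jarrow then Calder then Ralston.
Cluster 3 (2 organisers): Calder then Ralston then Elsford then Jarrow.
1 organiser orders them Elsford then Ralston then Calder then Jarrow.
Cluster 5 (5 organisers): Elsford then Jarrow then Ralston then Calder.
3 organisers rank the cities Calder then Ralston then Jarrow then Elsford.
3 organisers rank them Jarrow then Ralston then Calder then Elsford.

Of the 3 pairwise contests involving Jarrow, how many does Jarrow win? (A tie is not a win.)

Jarrow against each rival (21 organisers):
Jarrow vs Ralston: Jarrow, 12–9.
Jarrow vs Calder: Jarrow is ranked higher on 4+5+3 = 12 ballots, Calder on 9. Jarrow wins 12–9.
Jarrow–Elsford: Elsford 15–6.
Jarrow beats Ralston, Calder; loses to Elsford — 2 pairwise wins.

2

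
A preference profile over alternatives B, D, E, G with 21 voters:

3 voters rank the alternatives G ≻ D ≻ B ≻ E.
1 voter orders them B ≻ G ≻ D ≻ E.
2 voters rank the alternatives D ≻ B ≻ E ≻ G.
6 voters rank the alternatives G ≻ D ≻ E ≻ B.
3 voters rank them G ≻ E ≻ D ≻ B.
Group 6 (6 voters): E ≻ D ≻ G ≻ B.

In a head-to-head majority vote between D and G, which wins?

G

Ballots ranking D above G: 2 + 6 = 8.
Ballots ranking G above D: 21 − 8 = 13.
G wins the head-to-head 13–8.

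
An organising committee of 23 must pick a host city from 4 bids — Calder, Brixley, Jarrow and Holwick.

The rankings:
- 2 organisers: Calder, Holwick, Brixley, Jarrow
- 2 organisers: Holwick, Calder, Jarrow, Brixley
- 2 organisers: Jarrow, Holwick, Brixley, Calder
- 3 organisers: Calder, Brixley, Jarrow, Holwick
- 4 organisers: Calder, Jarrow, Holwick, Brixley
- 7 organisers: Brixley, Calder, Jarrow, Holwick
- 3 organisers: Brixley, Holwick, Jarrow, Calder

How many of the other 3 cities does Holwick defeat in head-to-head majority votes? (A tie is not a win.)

0

Holwick against each rival (23 organisers):
Holwick vs Calder: Calder, 16–7.
Holwick vs Brixley: 10 to 13, Brixley.
Holwick vs Jarrow: Holwick is ranked higher on 2+2+3 = 7 ballots, Jarrow on 16. Jarrow wins 16–7.
Holwick beats no one; loses to Calder, Brixley, Jarrow — 0 pairwise wins.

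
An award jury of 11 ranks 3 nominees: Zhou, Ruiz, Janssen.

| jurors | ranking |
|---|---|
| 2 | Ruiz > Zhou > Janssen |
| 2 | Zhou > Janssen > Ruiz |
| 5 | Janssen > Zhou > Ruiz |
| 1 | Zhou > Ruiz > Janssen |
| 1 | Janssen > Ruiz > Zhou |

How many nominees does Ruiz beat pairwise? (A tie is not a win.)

Ruiz against each rival (11 jurors):
Ruiz vs Zhou: Ruiz is ranked higher on 2+1 = 3 ballots, Zhou on 8. Zhou wins 8–3.
Ruiz vs Janssen: Janssen wins 8–3.
Ruiz beats no one; loses to Zhou, Janssen — 0 pairwise wins.

0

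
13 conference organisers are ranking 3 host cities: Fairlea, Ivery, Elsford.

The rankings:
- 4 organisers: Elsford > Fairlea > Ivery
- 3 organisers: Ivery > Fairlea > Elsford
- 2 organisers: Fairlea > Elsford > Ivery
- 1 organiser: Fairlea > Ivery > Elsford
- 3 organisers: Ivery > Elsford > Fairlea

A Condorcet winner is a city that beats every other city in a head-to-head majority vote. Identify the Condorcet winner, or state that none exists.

none

Check each pair by majority over 13 ballots:
Fairlea vs Ivery: Fairlea preferred on 4+2+1 = 7 ballots; Fairlea wins 7–6.
Fairlea vs Elsford: 3+2+1 = 6 for Fairlea, 7 for Elsford — Elsford by 7–6.
Ivery vs Elsford: 7 to 6, Ivery.
No city is unbeaten: Fairlea loses to Elsford; Ivery loses to Fairlea; Elsford loses to Ivery. In particular Fairlea beats Ivery beats Elsford beats Fairlea is a majority cycle — no Condorcet winner exists.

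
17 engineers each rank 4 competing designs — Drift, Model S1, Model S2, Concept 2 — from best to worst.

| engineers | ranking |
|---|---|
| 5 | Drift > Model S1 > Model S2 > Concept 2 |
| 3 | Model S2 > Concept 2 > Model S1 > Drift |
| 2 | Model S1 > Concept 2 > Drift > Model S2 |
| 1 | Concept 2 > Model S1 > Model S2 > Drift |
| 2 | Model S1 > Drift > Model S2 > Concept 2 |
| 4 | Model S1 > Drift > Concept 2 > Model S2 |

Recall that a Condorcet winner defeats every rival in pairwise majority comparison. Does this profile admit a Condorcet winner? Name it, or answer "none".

Check each pair by majority over 17 ballots:
Drift vs Model S1: Model S1, 12–5.
Drift vs Model S2: Drift, 13–4.
Drift vs Concept 2: Drift wins 11–6.
Model S1 vs Model S2: Model S1, 14–3.
Model S1 vs Concept 2: Model S1, 13–4.
Model S2–Concept 2: Model S2 10–7.
Only Model S1 has no losses; Model S1 is the Condorcet winner.

Model S1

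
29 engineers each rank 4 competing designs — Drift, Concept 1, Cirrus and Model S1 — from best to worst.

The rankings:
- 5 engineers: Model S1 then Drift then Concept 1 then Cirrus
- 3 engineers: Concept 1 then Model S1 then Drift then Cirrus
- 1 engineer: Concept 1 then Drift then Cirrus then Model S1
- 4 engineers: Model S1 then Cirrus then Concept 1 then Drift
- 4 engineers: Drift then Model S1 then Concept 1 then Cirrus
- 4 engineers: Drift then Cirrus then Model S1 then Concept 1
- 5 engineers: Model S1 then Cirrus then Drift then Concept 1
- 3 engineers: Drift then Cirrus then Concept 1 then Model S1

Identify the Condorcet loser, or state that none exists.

Concept 1

Pairwise majorities:
Drift vs Concept 1: Drift preferred on 5+4+4+5+3 = 21 ballots; Drift wins 21–8.
Drift–Cirrus: Drift 20–9.
Drift vs Model S1: Drift is ranked higher on 1+4+4+3 = 12 ballots, Model S1 on 17. Model S1 wins 17–12.
Concept 1–Cirrus: Cirrus 16–13.
Concept 1 vs Model S1: Concept 1 is ranked higher on 3+1+3 = 7 ballots, Model S1 on 22. Model S1 wins 22–7.
Cirrus vs Model S1: 1+4+3 = 8 for Cirrus, 21 for Model S1 — Model S1 by 21–8.
Concept 1 is beaten in every head-to-head and is the Condorcet loser.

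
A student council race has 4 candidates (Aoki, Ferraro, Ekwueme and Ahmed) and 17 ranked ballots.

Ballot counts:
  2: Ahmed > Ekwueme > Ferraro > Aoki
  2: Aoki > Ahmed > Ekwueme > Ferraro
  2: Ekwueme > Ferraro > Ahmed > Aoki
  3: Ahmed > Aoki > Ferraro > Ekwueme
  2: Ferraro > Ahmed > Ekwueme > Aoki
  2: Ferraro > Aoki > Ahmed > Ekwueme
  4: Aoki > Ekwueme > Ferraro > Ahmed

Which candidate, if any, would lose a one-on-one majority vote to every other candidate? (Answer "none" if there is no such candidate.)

Head-to-head results (17 voters):
Aoki vs Ferraro: Aoki wins 9–8.
Aoki vs Ekwueme: 2+3+2+4 = 11 for Aoki, 6 for Ekwueme — Aoki by 11–6.
Aoki–Ahmed: Ahmed 9–8.
Ferraro vs Ekwueme: 3+2+2 = 7 for Ferraro, 10 for Ekwueme — Ekwueme by 10–7.
Ferraro vs Ahmed: Ferraro is ranked higher on 2+2+2+4 = 10 ballots, Ahmed on 7. Ferraro wins 10–7.
Ekwueme vs Ahmed: Ahmed, 11–6.
Each candidate has at least one pairwise win (Aoki beats Ferraro; Ferraro beats Ahmed; Ekwueme beats Ferraro; Ahmed beats Aoki) — no Condorcet loser.

none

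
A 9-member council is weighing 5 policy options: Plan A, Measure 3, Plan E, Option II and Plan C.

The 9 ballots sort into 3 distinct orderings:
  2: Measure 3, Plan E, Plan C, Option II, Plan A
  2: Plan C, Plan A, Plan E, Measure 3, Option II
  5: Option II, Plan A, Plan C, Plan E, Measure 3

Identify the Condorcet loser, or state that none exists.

Head-to-head results (9 council members):
Plan A–Measure 3: Plan A 7–2.
Plan A vs Plan E: 7 to 2, Plan A.
Plan A vs Option II: Plan A preferred on 2 ballots; Option II wins 7–2.
Plan A vs Plan C: 5 for Plan A, 4 for Plan C — Plan A by 5–4.
Measure 3 vs Plan E: Plan E wins 7–2.
Measure 3 vs Option II: Option II, 5–4.
Measure 3 vs Plan C: Plan C wins 7–2.
Plan E vs Option II: Plan E is ranked higher on 2+2 = 4 ballots, Option II on 5. Option II wins 5–4.
Plan E–Plan C: Plan C 7–2.
Option II vs Plan C: 5 to 4, Option II.
Measure 3 is beaten in every head-to-head and is the Condorcet loser.

Measure 3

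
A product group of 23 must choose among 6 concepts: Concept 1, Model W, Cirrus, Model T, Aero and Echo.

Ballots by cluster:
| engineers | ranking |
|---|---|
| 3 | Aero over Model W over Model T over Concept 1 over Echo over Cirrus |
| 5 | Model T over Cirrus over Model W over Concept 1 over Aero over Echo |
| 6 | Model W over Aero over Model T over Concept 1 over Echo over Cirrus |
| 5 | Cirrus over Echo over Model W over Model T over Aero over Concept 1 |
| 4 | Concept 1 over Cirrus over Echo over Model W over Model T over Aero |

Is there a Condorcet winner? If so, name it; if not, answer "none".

Pairwise majorities:
Concept 1 vs Model W: 4 to 19, Model W.
Concept 1 vs Cirrus: 3+6+4 = 13 for Concept 1, 10 for Cirrus — Concept 1 by 13–10.
Concept 1 vs Model T: 4 for Concept 1, 19 for Model T — Model T by 19–4.
Concept 1 vs Aero: Concept 1 is ranked higher on 5+4 = 9 ballots, Aero on 14. Aero wins 14–9.
Concept 1 vs Echo: Concept 1 preferred on 3+5+6+4 = 18 ballots; Concept 1 wins 18–5.
Model W vs Cirrus: 9 to 14, Cirrus.
Model W vs Model T: 18 to 5, Model W.
Model W vs Aero: Model W is ranked higher on 5+6+5+4 = 20 ballots, Aero on 3. Model W wins 20–3.
Model W vs Echo: 3+5+6 = 14 for Model W, 9 for Echo — Model W by 14–9.
Cirrus vs Model T: 9 to 14, Model T.
Cirrus vs Aero: 14 to 9, Cirrus.
Cirrus vs Echo: Cirrus is ranked higher on 5+5+4 = 14 ballots, Echo on 9. Cirrus wins 14–9.
Model T vs Aero: Model T is ranked higher on 5+5+4 = 14 ballots, Aero on 9. Model T wins 14–9.
Model T vs Echo: Model T preferred on 3+5+6 = 14 ballots; Model T wins 14–9.
Aero vs Echo: Aero is ranked higher on 3+5+6 = 14 ballots, Echo on 9. Aero wins 14–9.
No design is unbeaten: Concept 1 loses to Model W; Model W loses to Cirrus; Cirrus loses to Concept 1; Model T loses to Model W; Aero loses to Model W; Echo loses to Concept 1. In particular Concept 1 → Cirrus → Model W → Concept 1 is a majority cycle — no Condorcet winner exists.

none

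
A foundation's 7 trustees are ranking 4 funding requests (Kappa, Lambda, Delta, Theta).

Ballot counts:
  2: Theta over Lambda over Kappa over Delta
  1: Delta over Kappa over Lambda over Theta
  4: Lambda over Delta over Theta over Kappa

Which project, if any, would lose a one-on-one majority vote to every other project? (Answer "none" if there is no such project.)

Kappa

Pairwise majorities:
Kappa vs Lambda: 1 to 6, Lambda.
Kappa vs Delta: 2 to 5, Delta.
Kappa vs Theta: 1 for Kappa, 6 for Theta — Theta by 6–1.
Lambda–Delta: Lambda 6–1.
Lambda–Theta: Lambda 5–2.
Delta vs Theta: 5 to 2, Delta.
Kappa loses to every other project — it is the Condorcet loser.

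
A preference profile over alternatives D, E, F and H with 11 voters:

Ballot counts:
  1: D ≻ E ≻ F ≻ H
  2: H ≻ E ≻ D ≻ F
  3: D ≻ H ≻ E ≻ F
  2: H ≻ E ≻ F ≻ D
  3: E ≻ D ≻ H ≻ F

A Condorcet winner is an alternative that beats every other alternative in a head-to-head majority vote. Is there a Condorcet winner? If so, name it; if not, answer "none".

none

Head-to-head results (11 voters):
D–E: E 7–4.
D vs F: D wins 9–2.
D vs H: D wins 7–4.
E–F: E 11–0.
E vs H: E is ranked higher on 1+3 = 4 ballots, H on 7. H wins 7–4.
F vs H: H wins 10–1.
Every alternative loses at least once (D loses to E; E loses to H; F loses to D; H loses to D). The majority relation contains the cycle D > H > E > D, so there is no Condorcet winner.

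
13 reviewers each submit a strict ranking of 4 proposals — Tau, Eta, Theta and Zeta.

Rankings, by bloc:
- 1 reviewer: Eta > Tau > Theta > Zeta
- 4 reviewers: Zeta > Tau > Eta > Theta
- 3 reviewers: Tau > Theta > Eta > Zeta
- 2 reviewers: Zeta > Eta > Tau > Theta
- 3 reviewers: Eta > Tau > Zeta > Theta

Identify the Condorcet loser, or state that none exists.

Theta

Pairwise majorities:
Tau vs Eta: Tau preferred on 4+3 = 7 ballots; Tau wins 7–6.
Tau–Theta: Tau 13–0.
Tau vs Zeta: Tau, 7–6.
Eta–Theta: Eta 10–3.
Eta vs Zeta: Eta preferred on 1+3+3 = 7 ballots; Eta wins 7–6.
Theta–Zeta: Zeta 9–4.
Only Theta has no wins; Theta is the Condorcet loser.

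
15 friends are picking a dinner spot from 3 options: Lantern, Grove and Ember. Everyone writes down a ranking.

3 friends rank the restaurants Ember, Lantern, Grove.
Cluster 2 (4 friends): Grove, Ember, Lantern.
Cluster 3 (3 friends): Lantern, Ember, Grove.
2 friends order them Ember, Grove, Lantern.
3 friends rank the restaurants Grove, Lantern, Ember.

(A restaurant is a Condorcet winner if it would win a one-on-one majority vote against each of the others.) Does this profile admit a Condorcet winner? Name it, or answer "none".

Pairwise majorities:
Lantern vs Grove: Lantern is ranked higher on 3+3 = 6 ballots, Grove on 9. Grove wins 9–6.
Lantern vs Ember: 6 to 9, Ember.
Grove vs Ember: 4+3 = 7 for Grove, 8 for Ember — Ember by 8–7.
Ember defeats every rival head-to-head and is the Condorcet winner.

Ember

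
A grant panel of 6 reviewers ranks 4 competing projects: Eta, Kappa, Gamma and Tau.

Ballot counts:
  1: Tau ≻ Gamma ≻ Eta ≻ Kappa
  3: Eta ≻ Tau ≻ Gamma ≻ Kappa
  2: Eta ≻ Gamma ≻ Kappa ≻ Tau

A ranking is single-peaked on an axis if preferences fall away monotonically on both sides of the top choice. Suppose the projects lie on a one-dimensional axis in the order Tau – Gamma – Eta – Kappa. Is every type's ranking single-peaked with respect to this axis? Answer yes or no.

Axis positions: Tau=1, Gamma=2, Eta=3, Kappa=4.
Type 1 (peak Tau at position 1): ranking walks positions 1-2-3-4, expanding outward from the peak — single-peaked.
Type 2: ranking walks positions 3-1-2-4; Tau is ranked above Gamma even though Gamma lies between Tau and the peak Eta on the axis — preferences dip and rise again. Not single-peaked.
Type 3 (peak Eta at position 3): ranking walks positions 3-2-4-1, expanding outward from the peak — single-peaked.
Type 2 violates single-peakedness, so the profile is not single-peaked on this axis.

no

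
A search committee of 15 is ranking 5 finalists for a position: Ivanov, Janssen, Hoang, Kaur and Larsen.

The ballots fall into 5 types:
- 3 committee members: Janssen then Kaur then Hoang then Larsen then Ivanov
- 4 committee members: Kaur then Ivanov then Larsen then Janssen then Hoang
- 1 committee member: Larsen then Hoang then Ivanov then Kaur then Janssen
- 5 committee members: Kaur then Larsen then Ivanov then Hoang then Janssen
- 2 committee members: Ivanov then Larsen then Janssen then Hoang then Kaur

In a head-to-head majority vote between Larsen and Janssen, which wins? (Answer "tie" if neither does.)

Ballots ranking Larsen above Janssen: 4 + 1 + 5 + 2 = 12.
Ballots ranking Janssen above Larsen: 15 − 12 = 3.
Larsen wins the head-to-head 12–3.

Larsen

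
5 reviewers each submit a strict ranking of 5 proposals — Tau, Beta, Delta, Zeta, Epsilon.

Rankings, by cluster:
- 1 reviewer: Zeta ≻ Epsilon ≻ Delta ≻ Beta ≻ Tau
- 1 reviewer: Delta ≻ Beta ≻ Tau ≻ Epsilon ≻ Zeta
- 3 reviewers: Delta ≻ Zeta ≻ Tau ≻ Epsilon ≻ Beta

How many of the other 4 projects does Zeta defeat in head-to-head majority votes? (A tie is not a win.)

Zeta against each rival (5 reviewers):
Zeta vs Tau: Zeta, 4–1.
Zeta vs Beta: Zeta is ranked higher on 1+3 = 4 ballots, Beta on 1. Zeta wins 4–1.
Zeta vs Delta: Zeta preferred on 1 ballot; Delta wins 4–1.
Zeta vs Epsilon: Zeta is ranked higher on 1+3 = 4 ballots, Epsilon on 1. Zeta wins 4–1.
Zeta beats Tau, Beta, Epsilon; loses to Delta — 3 pairwise wins.

3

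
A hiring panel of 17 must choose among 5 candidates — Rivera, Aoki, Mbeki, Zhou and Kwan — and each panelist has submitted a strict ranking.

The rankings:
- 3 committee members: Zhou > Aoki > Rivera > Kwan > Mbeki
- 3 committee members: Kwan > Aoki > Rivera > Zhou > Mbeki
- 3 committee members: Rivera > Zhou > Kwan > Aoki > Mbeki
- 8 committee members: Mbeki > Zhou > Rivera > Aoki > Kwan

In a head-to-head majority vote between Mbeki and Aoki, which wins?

Aoki

Ballots ranking Mbeki above Aoki: 8.
Ballots ranking Aoki above Mbeki: 17 − 8 = 9.
Aoki wins the head-to-head 9–8.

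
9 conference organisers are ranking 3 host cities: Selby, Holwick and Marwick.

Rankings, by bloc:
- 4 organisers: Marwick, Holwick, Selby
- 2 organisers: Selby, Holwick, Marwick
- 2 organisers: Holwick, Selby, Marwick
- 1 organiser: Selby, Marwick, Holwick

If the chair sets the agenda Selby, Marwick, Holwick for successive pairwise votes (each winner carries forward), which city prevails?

Holwick

Round 1: Selby vs Marwick — 5–4, Selby advances.
Round 2: Selby vs Holwick — 3–6, Holwick advances.
Holwick survives the agenda.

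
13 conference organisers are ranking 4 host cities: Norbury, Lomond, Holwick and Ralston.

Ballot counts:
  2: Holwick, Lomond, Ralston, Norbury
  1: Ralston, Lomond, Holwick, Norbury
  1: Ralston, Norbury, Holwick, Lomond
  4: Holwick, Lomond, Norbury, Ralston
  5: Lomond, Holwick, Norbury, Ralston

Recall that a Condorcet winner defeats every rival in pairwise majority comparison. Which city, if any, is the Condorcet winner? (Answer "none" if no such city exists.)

Holwick

Check each pair by majority over 13 ballots:
Norbury vs Lomond: Norbury preferred on 1 ballot; Lomond wins 12–1.
Norbury vs Holwick: Norbury is ranked higher on 1 ballot, Holwick on 12. Holwick wins 12–1.
Norbury vs Ralston: Norbury is ranked higher on 4+5 = 9 ballots, Ralston on 4. Norbury wins 9–4.
Lomond vs Holwick: Lomond preferred on 1+5 = 6 ballots; Holwick wins 7–6.
Lomond vs Ralston: Lomond preferred on 2+4+5 = 11 ballots; Lomond wins 11–2.
Holwick vs Ralston: 2+4+5 = 11 for Holwick, 2 for Ralston — Holwick by 11–2.
Only Holwick has no losses; Holwick is the Condorcet winner.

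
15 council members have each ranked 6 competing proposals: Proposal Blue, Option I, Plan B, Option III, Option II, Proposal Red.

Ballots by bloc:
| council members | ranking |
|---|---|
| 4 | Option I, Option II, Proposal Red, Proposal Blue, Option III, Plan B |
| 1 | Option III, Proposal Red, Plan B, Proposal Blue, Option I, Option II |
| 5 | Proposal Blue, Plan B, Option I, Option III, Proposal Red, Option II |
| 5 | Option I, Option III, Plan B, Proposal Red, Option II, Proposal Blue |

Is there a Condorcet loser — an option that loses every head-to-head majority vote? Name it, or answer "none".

Pairwise majorities:
Proposal Blue vs Option I: Proposal Blue preferred on 1+5 = 6 ballots; Option I wins 9–6.
Proposal Blue vs Plan B: Proposal Blue, 9–6.
Proposal Blue vs Option III: Proposal Blue wins 9–6.
Proposal Blue vs Option II: Proposal Blue preferred on 1+5 = 6 ballots; Option II wins 9–6.
Proposal Blue vs Proposal Red: Proposal Blue is ranked higher on 5 ballots, Proposal Red on 10. Proposal Red wins 10–5.
Option I vs Plan B: Option I, 9–6.
Option I vs Option III: Option I preferred on 4+5+5 = 14 ballots; Option I wins 14–1.
Option I–Option II: Option I 15–0.
Option I vs Proposal Red: Option I preferred on 4+5+5 = 14 ballots; Option I wins 14–1.
Plan B vs Option III: 5 to 10, Option III.
Plan B vs Option II: Plan B preferred on 1+5+5 = 11 ballots; Plan B wins 11–4.
Plan B vs Proposal Red: Plan B wins 10–5.
Option III vs Option II: 1+5+5 = 11 for Option III, 4 for Option II — Option III by 11–4.
Option III vs Proposal Red: 1+5+5 = 11 for Option III, 4 for Proposal Red — Option III by 11–4.
Option II vs Proposal Red: Option II preferred on 4 ballots; Proposal Red wins 11–4.
No option is winless: Proposal Blue beats Plan B; Option I beats Proposal Blue; Plan B beats Option II; Option III beats Plan B; Option II beats Proposal Blue; Proposal Red beats Proposal Blue. There is no Condorcet loser.

none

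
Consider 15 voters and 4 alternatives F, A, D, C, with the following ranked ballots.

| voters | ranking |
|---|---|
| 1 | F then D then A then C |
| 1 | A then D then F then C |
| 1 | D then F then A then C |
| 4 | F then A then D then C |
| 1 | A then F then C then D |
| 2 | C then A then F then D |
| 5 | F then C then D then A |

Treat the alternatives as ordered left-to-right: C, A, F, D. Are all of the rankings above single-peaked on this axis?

Axis positions: C=1, A=2, F=3, D=4.
Cluster 1 (peak F at position 3): ranking walks positions 3-4-2-1, expanding outward from the peak — single-peaked.
Cluster 2: ranking walks positions 2-4-3-1; D is ranked above F even though F lies between D and the peak A on the axis — preferences dip and rise again. Not single-peaked.
Cluster 3 (peak D at position 4): ranking walks positions 4-3-2-1, expanding outward from the peak — single-peaked.
Cluster 4 (peak F at position 3): ranking walks positions 3-2-4-1, expanding outward from the peak — single-peaked.
Cluster 5 (peak A at position 2): ranking walks positions 2-3-1-4, expanding outward from the peak — single-peaked.
Cluster 6 (peak C at position 1): ranking walks positions 1-2-3-4, expanding outward from the peak — single-peaked.
Cluster 7: ranking walks positions 3-1-4-2; C is ranked above A even though A lies between C and the peak F on the axis — preferences dip and rise again. Not single-peaked.
Cluster 2 violates single-peakedness, so the profile is not single-peaked on this axis.

no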